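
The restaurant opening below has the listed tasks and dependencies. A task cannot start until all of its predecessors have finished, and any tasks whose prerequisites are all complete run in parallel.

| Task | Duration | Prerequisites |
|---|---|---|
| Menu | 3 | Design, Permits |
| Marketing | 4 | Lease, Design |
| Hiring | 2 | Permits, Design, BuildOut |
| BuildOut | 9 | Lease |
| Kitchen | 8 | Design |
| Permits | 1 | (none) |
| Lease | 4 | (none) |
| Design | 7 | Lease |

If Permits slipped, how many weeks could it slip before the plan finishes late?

Critical path: Lease→Design→Kitchen = 4+7+8 = 19, so the finish is 19 weeks.
The longest chain containing Permits totals 4 weeks.
So Permits can slip 16 − 1 = 15 weeks.

15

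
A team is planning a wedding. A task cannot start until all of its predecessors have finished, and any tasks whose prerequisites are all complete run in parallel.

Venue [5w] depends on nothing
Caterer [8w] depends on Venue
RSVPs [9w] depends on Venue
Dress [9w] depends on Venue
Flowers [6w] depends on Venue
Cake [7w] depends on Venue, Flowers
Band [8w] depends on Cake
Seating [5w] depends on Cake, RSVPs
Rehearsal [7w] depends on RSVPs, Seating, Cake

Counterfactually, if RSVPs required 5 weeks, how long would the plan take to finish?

30

Baseline: Venue→Flowers→Cake→Seating→Rehearsal = 5+6+7+5+7 = 30 → 30 weeks.
RSVPs is off the critical path — its longest chain is 26 weeks, giving 4 of slack.
The critical path is still Venue→Flowers→Cake→Seating→Rehearsal; finish is now 30 weeks.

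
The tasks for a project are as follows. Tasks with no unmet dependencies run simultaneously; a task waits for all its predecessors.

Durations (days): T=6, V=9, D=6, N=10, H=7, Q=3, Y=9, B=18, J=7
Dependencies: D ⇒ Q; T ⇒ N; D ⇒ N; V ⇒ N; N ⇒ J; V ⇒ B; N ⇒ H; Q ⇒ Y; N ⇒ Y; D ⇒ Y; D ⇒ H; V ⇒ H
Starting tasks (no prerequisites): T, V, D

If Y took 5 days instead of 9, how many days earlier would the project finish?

1

Critical path before the change: V→N→Y = 9+10+9 = 28 giving 28 days.
Since Y is critical, the -4 change carries straight to that chain (now 24 days).
The binding chain switches to V→B = 9+18 = 27; finish 27 days.
Change in finish: 27 − 28 = -1 days.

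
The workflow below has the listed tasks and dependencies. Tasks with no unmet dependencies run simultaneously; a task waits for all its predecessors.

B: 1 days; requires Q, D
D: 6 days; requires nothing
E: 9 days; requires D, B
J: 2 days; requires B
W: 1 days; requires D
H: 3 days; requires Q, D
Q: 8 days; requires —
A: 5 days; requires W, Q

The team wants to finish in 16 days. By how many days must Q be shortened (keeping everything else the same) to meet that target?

Current finish: 18 days; target: 16.
Q is on every critical path, so each day cut from Q cuts the finish by one (this holds down to a finish of 16).
Need 18 − 16 = 2 days off Q → Q becomes 6 days, finish becomes 16.

2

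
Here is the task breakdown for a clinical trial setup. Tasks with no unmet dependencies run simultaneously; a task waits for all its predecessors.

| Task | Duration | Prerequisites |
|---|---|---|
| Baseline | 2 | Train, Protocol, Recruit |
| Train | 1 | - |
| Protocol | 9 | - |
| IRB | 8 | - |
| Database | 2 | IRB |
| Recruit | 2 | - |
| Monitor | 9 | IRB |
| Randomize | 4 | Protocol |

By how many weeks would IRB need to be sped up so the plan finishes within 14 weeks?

Current finish: 17 weeks; target: 14.
IRB is on every critical path, so each week cut from IRB cuts the finish by one (this holds down to a finish of 13).
Need 17 − 14 = 3 weeks off IRB → IRB becomes 5 weeks, finish becomes 14.

3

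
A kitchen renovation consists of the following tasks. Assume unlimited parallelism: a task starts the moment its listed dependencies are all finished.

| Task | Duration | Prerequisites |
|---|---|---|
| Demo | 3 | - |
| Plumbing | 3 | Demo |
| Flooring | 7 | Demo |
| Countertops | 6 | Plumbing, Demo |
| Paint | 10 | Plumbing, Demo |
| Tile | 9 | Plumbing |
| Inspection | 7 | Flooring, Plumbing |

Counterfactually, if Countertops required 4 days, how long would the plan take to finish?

17

Actual critical path: Demo→Flooring→Inspection = 3+7+7 = 17 ⇒ 17 days.
The longest path through Countertops is only 12 days, so Countertops has float 5.
That remains the longest chain; total 17 days.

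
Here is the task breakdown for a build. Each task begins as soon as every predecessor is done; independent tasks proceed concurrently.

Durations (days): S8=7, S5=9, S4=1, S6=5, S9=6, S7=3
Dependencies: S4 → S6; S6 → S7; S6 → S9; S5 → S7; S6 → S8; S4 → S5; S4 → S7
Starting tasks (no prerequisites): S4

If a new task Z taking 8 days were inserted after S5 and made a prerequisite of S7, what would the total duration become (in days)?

Originally the job takes 13 days.
With Z inserted, S7 now waits for max(S6, S5, S4, Z).
New critical path: S4→S5→Z→S7 = 1+9+8+3 = 21 ⇒ 21 days.

21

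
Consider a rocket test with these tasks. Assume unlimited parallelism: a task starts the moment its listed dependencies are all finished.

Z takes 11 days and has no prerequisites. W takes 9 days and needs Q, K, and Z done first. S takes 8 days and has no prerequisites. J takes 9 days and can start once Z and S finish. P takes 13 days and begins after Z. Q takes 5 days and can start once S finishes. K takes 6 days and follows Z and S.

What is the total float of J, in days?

6

Z→K→W = 11+6+9 = 26 sets the makespan at 26 days.
Longest path through J: 20 days (earliest finish 20, latest finish 26).
Float = 26 − 20 = 6.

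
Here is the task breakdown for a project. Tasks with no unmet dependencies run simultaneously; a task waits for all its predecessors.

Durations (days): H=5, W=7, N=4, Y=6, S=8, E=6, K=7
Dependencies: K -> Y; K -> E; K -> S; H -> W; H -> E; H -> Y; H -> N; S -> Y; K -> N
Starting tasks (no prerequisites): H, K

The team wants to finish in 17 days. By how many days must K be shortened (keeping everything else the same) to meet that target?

Current finish: 21 days; target: 17.
K is on every critical path, so each day cut from K cuts the finish by one (this holds down to a finish of 15).
Need 21 − 17 = 4 days off K → K becomes 3 days, finish becomes 17.

4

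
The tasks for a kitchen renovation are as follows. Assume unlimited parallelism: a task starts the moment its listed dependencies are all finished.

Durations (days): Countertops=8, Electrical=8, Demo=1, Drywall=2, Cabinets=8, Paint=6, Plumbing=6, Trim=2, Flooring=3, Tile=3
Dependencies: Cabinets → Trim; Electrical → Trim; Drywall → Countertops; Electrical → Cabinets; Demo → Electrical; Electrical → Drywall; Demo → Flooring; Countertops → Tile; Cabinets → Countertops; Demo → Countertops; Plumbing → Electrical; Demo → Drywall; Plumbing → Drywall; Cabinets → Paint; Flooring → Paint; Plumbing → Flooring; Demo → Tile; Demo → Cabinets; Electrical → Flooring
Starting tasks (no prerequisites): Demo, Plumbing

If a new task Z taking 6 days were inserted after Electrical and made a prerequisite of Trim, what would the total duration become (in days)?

Originally the plan takes 33 days.
With Z inserted, Trim now waits for max(Electrical, Cabinets, Z).
New critical path: Plumbing→Electrical→Cabinets→Countertops→Tile = 6+8+8+8+3 = 33 ⇒ 33 days.

33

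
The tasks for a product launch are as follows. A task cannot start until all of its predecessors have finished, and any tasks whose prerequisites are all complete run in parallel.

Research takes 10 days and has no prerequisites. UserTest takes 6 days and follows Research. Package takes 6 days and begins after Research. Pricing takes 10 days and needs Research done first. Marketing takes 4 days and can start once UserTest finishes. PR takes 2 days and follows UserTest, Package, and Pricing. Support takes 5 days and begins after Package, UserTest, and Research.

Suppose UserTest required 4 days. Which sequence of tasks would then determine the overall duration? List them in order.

As given, the longest chain is Research→Pricing→PR = 10+10+2 = 22, so the finish is 22 days.
UserTest is off the critical path — its longest chain is 21 days, giving 1 of slack.
That remains the longest chain; total 22 days.

Research, Pricing, PR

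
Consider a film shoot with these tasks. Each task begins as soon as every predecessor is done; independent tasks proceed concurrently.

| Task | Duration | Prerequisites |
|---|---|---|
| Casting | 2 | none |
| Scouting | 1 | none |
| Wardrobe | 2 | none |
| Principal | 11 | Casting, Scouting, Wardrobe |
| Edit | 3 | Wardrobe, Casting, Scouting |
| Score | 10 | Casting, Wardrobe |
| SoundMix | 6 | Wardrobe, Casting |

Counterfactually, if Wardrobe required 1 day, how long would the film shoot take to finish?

13

As given, the longest chain is Wardrobe→Principal = 2+11 = 13, so the finish is 13 days.
Wardrobe is on the critical path; changing it to 1 makes that path 12 days.
Now Casting→Principal = 2+11 = 13 is longest, so the finish becomes 13 days.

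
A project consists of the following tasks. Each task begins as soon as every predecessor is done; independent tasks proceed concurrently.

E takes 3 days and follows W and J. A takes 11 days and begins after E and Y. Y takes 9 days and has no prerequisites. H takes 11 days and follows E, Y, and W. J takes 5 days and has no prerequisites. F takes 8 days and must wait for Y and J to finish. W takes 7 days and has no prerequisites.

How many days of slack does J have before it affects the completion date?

2

Critical path: W→E→A = 7+3+11 = 21, so the finish is 21 days.
Longest path through J: 19 days (earliest finish 5, latest finish 7).
So J can slip 7 − 5 = 2 days.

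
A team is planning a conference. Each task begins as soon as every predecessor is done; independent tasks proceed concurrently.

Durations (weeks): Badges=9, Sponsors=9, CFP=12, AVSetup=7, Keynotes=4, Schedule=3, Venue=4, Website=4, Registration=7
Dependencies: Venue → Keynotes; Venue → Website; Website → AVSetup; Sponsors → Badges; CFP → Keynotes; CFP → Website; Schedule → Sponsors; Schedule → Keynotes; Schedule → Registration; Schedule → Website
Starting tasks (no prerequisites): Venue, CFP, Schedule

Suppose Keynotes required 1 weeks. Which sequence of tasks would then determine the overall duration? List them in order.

Actual critical path: CFP→Website→AVSetup = 12+4+7 = 23 ⇒ 23 weeks.
The longest path through Keynotes is only 16 weeks, so Keynotes has float 7.
No other chain overtakes it, so the finish is 23 weeks.

CFP, Website, AVSetup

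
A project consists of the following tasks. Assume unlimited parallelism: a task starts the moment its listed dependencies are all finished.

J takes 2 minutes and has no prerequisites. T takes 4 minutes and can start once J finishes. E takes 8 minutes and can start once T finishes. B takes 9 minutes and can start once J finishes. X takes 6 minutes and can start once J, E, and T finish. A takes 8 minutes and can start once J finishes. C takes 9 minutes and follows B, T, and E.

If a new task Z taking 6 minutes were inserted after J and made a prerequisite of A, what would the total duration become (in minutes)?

23

Originally the job takes 23 minutes.
With Z inserted, A now waits for max(J, Z).
New critical path: J→T→E→C = 2+4+8+9 = 23 ⇒ 23 minutes.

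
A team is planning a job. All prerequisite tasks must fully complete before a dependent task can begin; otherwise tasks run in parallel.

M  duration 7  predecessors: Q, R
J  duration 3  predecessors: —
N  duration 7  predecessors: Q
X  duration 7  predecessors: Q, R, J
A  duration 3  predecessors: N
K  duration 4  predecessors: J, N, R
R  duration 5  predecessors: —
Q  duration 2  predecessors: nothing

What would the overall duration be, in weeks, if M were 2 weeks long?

Baseline: Q→N→K = 2+7+4 = 13 → 13 weeks.
The longest path through M is only 12 weeks, so M has float 1.
The critical path is still Q→N→K; finish is now 13 weeks.

13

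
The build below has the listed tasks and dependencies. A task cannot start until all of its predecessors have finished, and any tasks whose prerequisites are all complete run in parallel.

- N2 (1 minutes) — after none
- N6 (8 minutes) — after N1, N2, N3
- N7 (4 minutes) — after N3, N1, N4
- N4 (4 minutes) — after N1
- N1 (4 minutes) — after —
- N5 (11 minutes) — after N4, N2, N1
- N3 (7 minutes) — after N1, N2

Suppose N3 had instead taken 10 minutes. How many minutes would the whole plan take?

Actual critical path: N1→N3→N6 = 4+7+8 = 19 ⇒ 19 minutes.
N3 lies on that path, so at 10 minutes the path becomes 22 minutes.
The critical path is still N1→N3→N6; finish is now 22 minutes.

22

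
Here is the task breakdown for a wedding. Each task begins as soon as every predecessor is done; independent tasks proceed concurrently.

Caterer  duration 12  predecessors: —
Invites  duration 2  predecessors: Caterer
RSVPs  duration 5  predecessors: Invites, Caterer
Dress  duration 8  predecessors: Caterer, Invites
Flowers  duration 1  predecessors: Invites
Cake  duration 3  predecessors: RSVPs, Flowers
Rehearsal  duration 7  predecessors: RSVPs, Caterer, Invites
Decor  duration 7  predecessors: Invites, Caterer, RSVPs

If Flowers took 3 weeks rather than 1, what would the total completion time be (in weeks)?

26

As given, the longest chain is Caterer→Invites→RSVPs→Rehearsal = 12+2+5+7 = 26, so the finish is 26 weeks.
Flowers is off the critical path — its longest chain is 18 weeks, giving 8 of slack.
That remains the longest chain; total 26 weeks.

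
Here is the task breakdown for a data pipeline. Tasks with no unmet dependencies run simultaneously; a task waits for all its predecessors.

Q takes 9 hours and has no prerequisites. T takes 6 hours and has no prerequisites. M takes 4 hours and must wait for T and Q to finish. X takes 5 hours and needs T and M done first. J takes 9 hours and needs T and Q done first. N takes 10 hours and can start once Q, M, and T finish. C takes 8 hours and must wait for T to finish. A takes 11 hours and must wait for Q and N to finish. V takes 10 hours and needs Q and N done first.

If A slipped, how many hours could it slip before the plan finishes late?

The longest chain is Q→M→N→A = 9+4+10+11 = 34; overall finish 34 hours.
Longest path through A: 34 hours (earliest finish 34, latest finish 34).
So A can slip 34 − 34 = 0 hours.

0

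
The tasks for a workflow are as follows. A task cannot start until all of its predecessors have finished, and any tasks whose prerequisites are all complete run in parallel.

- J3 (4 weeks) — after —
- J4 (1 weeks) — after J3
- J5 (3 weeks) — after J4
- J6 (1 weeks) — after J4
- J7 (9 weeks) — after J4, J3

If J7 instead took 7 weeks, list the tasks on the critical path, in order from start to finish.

Actual critical path: J3→J4→J7 = 4+1+9 = 14 ⇒ 14 weeks.
J7 is on the critical path; changing it to 7 makes that path 12 weeks.
That remains the longest chain; total 12 weeks.

J3, J4, J7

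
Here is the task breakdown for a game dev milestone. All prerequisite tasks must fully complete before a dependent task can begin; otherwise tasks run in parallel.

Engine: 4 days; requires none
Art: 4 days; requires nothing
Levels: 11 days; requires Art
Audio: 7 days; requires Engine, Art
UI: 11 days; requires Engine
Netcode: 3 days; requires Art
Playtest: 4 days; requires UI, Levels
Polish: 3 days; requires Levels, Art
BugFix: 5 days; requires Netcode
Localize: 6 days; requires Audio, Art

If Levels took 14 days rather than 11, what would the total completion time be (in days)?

Actual critical path: Art→Levels→Playtest = 4+11+4 = 19 ⇒ 19 days.
Since Levels is critical, the +3 change carries straight to that chain (now 22 days).
The critical path is still Art→Levels→Playtest; finish is now 22 days.

22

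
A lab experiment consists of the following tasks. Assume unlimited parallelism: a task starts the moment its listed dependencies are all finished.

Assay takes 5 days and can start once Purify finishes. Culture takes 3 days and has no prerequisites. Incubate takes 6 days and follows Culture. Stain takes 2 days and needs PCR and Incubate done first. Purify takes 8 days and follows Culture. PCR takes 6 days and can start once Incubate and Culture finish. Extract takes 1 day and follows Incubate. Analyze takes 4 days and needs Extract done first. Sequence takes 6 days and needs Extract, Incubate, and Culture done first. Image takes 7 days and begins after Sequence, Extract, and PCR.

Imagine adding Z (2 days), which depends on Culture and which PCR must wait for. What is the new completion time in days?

Originally the job takes 23 days.
With Z inserted, PCR now waits for max(Incubate, Culture, Z).
New critical path: Culture→Incubate→Extract→Sequence→Image = 3+6+1+6+7 = 23 ⇒ 23 days.

23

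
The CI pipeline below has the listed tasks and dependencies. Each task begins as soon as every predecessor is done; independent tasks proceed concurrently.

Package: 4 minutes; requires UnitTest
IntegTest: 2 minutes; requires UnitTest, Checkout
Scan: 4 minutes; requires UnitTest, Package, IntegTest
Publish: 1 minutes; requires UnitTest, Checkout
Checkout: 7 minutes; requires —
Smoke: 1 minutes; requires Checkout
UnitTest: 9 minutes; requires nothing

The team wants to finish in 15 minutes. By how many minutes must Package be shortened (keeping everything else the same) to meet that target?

Current finish: 17 minutes; target: 15.
Package is on every critical path, so each minute cut from Package cuts the finish by one (this holds down to a finish of 15).
Need 17 − 15 = 2 minutes off Package → Package becomes 2 minutes, finish becomes 15.

2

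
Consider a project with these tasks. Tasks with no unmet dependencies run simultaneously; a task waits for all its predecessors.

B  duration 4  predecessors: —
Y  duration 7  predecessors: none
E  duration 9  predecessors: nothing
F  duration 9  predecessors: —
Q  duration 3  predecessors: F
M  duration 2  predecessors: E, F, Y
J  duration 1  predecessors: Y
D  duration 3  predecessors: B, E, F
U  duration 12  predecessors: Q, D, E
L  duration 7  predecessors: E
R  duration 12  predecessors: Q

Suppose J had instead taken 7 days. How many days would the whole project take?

24

Actual critical path: E→D→U = 9+3+12 = 24 ⇒ 24 days.
The longest path through J is only 8 days, so J has float 16.
No other chain overtakes it, so the finish is 24 days.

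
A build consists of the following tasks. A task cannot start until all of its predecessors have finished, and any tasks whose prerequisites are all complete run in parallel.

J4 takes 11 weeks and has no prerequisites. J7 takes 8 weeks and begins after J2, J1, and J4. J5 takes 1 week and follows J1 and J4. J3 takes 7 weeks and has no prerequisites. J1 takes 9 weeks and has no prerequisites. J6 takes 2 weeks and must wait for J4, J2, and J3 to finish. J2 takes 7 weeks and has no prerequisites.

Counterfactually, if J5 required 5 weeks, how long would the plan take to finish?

Actual critical path: J4→J7 = 11+8 = 19 ⇒ 19 weeks.
J5 is off the critical path — its longest chain is 12 weeks, giving 7 of slack.
That remains the longest chain; total 19 weeks.

19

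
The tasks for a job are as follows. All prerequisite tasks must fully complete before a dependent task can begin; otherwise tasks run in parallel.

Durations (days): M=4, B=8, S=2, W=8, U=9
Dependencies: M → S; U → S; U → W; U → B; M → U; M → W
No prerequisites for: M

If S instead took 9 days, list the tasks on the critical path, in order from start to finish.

Critical path before the change: M→U→B = 4+9+8 = 21 giving 21 days.
The longest path through S is only 15 days, so S has float 6.
The binding chain switches to M→U→S = 4+9+9 = 22; finish 22 days.

M, U, S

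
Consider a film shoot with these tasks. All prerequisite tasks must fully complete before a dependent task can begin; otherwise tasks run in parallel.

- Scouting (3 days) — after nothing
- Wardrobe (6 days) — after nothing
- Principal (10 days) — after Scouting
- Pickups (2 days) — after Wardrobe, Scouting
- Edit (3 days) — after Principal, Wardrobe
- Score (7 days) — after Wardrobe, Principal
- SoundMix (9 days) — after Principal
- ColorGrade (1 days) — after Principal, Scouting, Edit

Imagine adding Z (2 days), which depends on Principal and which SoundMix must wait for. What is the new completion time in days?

24

Originally the job takes 22 days.
With Z inserted, SoundMix now waits for max(Principal, Z).
New critical path: Scouting→Principal→Z→SoundMix = 3+10+2+9 = 24 ⇒ 24 days.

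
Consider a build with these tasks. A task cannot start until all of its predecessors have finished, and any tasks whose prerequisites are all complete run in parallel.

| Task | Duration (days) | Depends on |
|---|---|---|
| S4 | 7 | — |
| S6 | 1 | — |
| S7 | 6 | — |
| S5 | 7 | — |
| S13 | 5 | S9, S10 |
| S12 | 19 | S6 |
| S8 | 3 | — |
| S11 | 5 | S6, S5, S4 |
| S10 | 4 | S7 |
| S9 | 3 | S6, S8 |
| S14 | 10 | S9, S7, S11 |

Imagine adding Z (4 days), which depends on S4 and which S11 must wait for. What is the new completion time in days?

26

Originally the project takes 22 days.
With Z inserted, S11 now waits for max(S6, S5, S4, Z).
New critical path: S4→Z→S11→S14 = 7+4+5+10 = 26 ⇒ 26 days.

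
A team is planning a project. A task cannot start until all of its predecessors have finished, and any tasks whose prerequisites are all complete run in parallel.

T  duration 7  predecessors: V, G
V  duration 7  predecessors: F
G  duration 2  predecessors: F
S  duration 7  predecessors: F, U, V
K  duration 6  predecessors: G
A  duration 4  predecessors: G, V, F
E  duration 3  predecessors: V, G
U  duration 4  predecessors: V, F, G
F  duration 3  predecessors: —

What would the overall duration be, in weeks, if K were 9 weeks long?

The binding path is F→V→U→S = 3+7+4+7 = 21; finish at 21 weeks.
K has 10 weeks of float (longest path through it is 11).
The critical path is still F→V→U→S; finish is now 21 weeks.

21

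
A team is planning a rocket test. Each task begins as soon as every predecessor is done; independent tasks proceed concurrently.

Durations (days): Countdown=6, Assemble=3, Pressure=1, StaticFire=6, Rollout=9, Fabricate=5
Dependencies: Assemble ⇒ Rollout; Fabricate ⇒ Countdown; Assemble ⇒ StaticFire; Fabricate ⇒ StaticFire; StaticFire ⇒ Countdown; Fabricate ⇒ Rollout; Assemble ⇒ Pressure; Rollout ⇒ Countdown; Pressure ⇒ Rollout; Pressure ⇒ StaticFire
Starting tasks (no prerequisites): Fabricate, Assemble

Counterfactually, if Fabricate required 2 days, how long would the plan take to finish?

19

Critical path before the change: Fabricate→Rollout→Countdown = 5+9+6 = 20 giving 20 days.
Fabricate lies on that path, so at 2 days the path becomes 17 days.
The binding chain switches to Assemble→Pressure→Rollout→Countdown = 3+1+9+6 = 19; finish 19 days.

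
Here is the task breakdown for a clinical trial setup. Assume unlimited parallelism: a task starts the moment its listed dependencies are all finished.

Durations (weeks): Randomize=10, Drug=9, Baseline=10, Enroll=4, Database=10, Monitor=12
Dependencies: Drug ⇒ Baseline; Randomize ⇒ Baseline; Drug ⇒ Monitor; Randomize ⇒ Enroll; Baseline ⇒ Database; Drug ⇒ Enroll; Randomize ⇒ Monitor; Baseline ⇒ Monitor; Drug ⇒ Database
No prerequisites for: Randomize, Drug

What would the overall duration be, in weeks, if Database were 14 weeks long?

Actual critical path: Randomize→Baseline→Monitor = 10+10+12 = 32 ⇒ 32 weeks.
Database has 2 weeks of float (longest path through it is 30).
The binding chain switches to Randomize→Baseline→Database = 10+10+14 = 34; finish 34 weeks.

34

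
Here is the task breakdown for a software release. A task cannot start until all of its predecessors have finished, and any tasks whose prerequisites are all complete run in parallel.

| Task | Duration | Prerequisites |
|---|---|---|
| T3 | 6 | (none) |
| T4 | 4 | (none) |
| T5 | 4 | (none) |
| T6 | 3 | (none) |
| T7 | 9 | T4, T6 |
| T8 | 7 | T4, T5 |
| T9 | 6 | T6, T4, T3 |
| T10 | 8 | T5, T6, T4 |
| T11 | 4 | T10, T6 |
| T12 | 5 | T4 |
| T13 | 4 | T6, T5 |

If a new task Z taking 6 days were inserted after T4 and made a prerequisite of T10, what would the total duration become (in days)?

22

Originally the project takes 16 days.
With Z inserted, T10 now waits for max(T5, T6, T4, Z).
New critical path: T4→Z→T10→T11 = 4+6+8+4 = 22 ⇒ 22 days.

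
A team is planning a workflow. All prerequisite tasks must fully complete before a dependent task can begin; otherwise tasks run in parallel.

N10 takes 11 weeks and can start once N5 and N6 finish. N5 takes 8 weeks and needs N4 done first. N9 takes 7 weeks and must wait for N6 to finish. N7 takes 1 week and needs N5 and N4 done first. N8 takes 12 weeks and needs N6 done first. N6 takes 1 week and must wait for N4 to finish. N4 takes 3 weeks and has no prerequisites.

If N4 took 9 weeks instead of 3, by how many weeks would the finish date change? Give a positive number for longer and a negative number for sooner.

Actual critical path: N4→N5→N10 = 3+8+11 = 22 ⇒ 22 weeks.
N4 lies on that path, so at 9 weeks the path becomes 28 weeks.
That remains the longest chain; total 28 weeks.
Change in finish: 28 − 22 = +6 weeks.

6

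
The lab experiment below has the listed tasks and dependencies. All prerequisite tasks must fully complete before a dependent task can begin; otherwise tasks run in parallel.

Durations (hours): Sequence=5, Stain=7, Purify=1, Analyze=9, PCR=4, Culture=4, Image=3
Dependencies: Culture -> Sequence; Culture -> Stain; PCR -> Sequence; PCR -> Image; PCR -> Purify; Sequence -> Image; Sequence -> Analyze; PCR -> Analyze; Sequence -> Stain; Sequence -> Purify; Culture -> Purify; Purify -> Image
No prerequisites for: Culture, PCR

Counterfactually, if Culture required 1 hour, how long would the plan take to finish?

18

Actual critical path: Culture→Sequence→Analyze = 4+5+9 = 18 ⇒ 18 hours.
Culture lies on that path, so at 1 hour the path becomes 15 hours.
Now PCR→Sequence→Analyze = 4+5+9 = 18 is longest, so the finish becomes 18 hours.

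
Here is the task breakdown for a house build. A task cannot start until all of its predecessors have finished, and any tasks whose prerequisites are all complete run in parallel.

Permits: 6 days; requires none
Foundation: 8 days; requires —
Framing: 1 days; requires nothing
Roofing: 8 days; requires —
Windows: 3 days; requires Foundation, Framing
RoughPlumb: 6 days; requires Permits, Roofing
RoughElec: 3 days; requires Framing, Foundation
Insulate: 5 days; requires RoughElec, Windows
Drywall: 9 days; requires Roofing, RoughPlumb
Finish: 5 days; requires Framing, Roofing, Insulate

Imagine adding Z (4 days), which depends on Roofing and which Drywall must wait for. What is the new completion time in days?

Originally the project takes 23 days.
With Z inserted, Drywall now waits for max(Roofing, RoughPlumb, Z).
New critical path: Roofing→RoughPlumb→Drywall = 8+6+9 = 23 ⇒ 23 days.

23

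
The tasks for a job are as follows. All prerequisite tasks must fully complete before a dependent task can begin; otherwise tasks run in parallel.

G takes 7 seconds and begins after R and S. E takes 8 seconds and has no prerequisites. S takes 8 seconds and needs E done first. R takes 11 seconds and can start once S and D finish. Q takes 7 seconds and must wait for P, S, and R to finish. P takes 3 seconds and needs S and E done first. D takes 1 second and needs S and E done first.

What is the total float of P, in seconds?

The longest chain is E→S→D→R→Q = 8+8+1+11+7 = 35; overall finish 35 seconds.
Longest path through P: 26 seconds (earliest finish 19, latest finish 28).
So P can slip 28 − 19 = 9 seconds.

9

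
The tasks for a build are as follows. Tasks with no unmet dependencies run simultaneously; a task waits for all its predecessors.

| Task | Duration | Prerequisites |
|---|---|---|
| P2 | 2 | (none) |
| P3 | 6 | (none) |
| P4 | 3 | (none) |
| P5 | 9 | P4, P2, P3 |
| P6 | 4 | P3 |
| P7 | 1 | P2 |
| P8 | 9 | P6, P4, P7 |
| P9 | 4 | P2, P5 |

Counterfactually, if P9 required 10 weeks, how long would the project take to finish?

As given, the longest chain is P3→P5→P9 = 6+9+4 = 19, so the finish is 19 weeks.
P9 lies on that path, so at 10 weeks the path becomes 25 weeks.
No other chain overtakes it, so the finish is 25 weeks.

25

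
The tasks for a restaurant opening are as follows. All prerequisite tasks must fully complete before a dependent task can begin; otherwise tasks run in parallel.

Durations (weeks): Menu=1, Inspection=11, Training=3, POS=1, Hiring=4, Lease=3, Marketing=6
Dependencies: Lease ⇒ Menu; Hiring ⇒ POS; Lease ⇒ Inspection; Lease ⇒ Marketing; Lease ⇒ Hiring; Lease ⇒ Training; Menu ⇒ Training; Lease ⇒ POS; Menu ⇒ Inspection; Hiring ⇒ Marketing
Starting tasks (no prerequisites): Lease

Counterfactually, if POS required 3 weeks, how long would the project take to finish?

Critical path before the change: Lease→Menu→Inspection = 3+1+11 = 15 giving 15 weeks.
POS has 7 weeks of float (longest path through it is 8).
The critical path is still Lease→Menu→Inspection; finish is now 15 weeks.

15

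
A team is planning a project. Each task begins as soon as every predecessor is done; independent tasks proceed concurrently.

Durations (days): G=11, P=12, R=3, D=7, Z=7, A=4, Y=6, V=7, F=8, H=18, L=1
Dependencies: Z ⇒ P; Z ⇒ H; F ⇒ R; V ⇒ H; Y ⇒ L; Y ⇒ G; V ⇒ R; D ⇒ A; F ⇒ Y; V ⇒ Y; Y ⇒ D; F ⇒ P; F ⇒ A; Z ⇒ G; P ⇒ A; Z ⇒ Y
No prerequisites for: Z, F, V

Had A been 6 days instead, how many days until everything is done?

27

The binding path is F→Y→D→A = 8+6+7+4 = 25; finish at 25 days.
A is on the critical path; changing it to 6 makes that path 27 days.
The critical path is still F→Y→D→A; finish is now 27 days.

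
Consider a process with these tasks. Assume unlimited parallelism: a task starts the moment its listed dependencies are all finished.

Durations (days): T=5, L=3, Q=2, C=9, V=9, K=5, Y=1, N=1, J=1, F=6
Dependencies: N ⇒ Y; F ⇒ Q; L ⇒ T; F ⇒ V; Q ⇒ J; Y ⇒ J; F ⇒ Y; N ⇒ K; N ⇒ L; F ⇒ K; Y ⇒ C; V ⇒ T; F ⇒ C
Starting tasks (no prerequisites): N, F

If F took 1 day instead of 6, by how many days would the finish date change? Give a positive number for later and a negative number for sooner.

-5

Baseline: F→V→T = 6+9+5 = 20 → 20 days.
F lies on that path, so at 1 day the path becomes 15 days.
The critical path is still F→V→T; finish is now 15 days.
Change in finish: 15 − 20 = -5 days.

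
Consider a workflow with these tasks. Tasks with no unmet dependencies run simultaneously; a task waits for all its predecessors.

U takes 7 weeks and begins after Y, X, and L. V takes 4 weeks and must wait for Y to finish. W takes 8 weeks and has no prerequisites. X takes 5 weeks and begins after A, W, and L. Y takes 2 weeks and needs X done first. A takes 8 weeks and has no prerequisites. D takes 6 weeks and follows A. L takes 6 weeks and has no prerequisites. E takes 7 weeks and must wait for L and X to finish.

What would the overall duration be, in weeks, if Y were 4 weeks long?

As given, the longest chain is A→X→Y→U = 8+5+2+7 = 22, so the finish is 22 weeks.
Y is on the critical path; changing it to 4 makes that path 24 weeks.
That remains the longest chain; total 24 weeks.

24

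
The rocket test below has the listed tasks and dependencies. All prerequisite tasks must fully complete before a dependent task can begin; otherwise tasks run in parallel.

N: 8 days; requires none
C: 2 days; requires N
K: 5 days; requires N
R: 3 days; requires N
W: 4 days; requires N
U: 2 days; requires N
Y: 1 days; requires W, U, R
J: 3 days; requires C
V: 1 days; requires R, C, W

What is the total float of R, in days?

1

Critical path: N→C→J = 8+2+3 = 13, so the finish is 13 days.
R finishes as early as 11 and must finish by 12.
Slack of R = 9 − 8 = 1 day.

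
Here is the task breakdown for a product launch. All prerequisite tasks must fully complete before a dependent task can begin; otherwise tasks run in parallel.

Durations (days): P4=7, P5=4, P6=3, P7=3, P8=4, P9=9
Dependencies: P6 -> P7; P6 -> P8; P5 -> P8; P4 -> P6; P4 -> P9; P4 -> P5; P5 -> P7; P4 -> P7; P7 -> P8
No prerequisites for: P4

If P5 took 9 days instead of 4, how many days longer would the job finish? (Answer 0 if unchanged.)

5

As given, the longest chain is P4→P5→P7→P8 = 7+4+3+4 = 18, so the finish is 18 days.
P5 is on the critical path; changing it to 9 makes that path 23 days.
That remains the longest chain; total 23 days.
Change in finish: 23 − 18 = +5 days.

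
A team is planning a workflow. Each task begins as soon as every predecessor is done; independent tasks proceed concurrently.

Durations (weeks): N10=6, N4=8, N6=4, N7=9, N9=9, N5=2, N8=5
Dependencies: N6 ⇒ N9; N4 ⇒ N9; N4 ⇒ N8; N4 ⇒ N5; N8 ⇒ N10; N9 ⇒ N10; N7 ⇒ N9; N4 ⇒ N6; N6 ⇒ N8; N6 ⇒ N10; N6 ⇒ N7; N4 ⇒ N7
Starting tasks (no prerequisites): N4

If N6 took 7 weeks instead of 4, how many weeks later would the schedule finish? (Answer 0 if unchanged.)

3

Baseline: N4→N6→N7→N9→N10 = 8+4+9+9+6 = 36 → 36 weeks.
N6 is on the critical path; changing it to 7 makes that path 39 weeks.
The critical path is still N4→N6→N7→N9→N10; finish is now 39 weeks.
Change in finish: 39 − 36 = +3 weeks.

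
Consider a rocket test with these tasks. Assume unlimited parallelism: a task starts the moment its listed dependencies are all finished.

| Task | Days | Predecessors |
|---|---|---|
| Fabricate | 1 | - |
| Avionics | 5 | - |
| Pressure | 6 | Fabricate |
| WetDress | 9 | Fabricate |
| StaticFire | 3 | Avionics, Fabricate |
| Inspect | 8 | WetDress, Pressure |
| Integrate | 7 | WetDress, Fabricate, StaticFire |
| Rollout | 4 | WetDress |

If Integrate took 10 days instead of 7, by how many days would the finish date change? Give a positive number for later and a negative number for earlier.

2

As given, the longest chain is Fabricate→WetDress→Inspect = 1+9+8 = 18, so the finish is 18 days.
Integrate is off the critical path — its longest chain is 17 days, giving 1 of slack.
The binding chain switches to Fabricate→WetDress→Integrate = 1+9+10 = 20; finish 20 days.
Change in finish: 20 − 18 = +2 days.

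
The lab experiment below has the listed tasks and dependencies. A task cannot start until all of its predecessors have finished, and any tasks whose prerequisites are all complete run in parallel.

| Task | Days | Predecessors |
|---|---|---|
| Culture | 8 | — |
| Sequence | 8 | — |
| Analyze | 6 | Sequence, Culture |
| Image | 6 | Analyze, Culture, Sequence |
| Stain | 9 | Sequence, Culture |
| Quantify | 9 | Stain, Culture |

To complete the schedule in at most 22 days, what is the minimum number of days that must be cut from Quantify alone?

Current finish: 26 days; target: 22.
Quantify is on every critical path, so each day cut from Quantify cuts the finish by one (this holds down to a finish of 20).
Need 26 − 22 = 4 days off Quantify → Quantify becomes 5 days, finish becomes 22.

4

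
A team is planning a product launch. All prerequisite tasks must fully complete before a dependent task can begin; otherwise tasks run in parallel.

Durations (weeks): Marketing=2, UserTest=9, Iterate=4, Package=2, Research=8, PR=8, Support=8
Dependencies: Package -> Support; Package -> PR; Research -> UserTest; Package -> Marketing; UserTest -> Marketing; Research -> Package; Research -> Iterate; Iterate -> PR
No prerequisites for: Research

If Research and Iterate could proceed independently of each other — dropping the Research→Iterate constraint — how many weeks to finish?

With the dependency in place, Research→Iterate→PR = 8+4+8 = 20 sets the finish at 20 weeks.
Without Research→Iterate, Iterate's earliest start moves from 8 to 0.
New critical path: Research→UserTest→Marketing = 8+9+2 = 19 ⇒ 19 weeks.

19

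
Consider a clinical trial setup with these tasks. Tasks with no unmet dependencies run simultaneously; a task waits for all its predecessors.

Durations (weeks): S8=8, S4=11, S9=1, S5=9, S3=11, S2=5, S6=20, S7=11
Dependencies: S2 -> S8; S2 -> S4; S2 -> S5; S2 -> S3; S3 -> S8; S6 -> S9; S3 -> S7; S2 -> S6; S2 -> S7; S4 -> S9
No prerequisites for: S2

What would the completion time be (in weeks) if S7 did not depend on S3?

26

Before: longest chain S2→S3→S7 = 5+11+11 = 27, finish 27.
Without S3→S7, S7's earliest start moves from 16 to 5.
After: S2→S6→S9 = 5+20+1 = 26 → 26 weeks.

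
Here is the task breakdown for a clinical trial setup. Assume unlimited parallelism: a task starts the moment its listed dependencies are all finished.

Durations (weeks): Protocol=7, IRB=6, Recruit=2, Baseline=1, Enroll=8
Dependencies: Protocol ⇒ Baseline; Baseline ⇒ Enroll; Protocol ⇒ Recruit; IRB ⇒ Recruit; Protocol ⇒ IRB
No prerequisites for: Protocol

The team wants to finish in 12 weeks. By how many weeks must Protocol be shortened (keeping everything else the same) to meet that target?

Current finish: 16 weeks; target: 12.
Protocol is on every critical path, so each week cut from Protocol cuts the finish by one (this holds down to a finish of 10).
Need 16 − 12 = 4 weeks off Protocol → Protocol becomes 3 weeks, finish becomes 12.

4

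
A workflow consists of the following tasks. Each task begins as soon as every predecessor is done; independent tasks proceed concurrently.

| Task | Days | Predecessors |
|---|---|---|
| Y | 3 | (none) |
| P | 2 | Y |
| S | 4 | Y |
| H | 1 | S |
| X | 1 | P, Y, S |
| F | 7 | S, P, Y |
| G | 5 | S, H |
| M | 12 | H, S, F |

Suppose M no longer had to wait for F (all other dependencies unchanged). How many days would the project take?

20

Original critical path: Y→S→F→M = 3+4+7+12 = 26 ⇒ 26 days.
Without F→M, M's earliest start moves from 14 to 8.
The longest chain is now Y→S→H→M = 3+4+1+12 = 20, so the project takes 20 days.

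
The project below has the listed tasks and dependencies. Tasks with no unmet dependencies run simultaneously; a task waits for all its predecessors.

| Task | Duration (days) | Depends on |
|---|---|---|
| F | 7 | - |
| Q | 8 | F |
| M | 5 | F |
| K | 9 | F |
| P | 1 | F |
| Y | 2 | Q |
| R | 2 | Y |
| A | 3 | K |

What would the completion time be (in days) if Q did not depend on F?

19

Before: longest chain F→Q→Y→R = 7+8+2+2 = 19, finish 19.
Without F→Q, Q's earliest start moves from 7 to 0.
New critical path: F→K→A = 7+9+3 = 19 ⇒ 19 days.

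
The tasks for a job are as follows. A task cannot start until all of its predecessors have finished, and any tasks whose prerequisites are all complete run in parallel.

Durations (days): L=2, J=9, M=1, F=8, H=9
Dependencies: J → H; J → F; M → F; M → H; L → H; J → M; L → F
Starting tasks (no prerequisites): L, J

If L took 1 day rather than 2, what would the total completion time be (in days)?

19

Actual critical path: J→M→H = 9+1+9 = 19 ⇒ 19 days.
The longest path through L is only 11 days, so L has float 8.
That remains the longest chain; total 19 days.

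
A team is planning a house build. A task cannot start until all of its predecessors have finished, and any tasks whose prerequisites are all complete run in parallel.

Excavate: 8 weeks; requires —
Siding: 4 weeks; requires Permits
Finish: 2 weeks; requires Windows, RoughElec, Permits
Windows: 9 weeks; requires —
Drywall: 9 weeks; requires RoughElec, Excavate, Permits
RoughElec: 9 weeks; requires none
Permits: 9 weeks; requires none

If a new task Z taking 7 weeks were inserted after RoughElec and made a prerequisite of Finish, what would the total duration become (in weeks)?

18

Originally the plan takes 18 weeks.
With Z inserted, Finish now waits for max(Windows, RoughElec, Permits, Z).
New critical path: Permits→Drywall = 9+9 = 18 ⇒ 18 weeks.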